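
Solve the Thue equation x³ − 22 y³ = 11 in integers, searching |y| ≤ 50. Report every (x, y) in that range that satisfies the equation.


The equation is x³ - 22y³ = 11. For fixed y, x³ = 22·y³ + 11, so a solution requires the RHS to be a perfect cube.
Strategy: iterate y from -50 to 50, compute RHS = 22·y³ + 11, and check whether it is a (positive or negative) perfect cube.
Check small values of y:
  y = 0: RHS = 11 is not a perfect cube.
  y = 1: RHS = 33 is not a perfect cube.
  y = -1: RHS = -11 is not a perfect cube.
  y = 2: RHS = 187 is not a perfect cube.
  y = -2: RHS = -165 is not a perfect cube.
  y = 3: RHS = 605 is not a perfect cube.
  y = -3: RHS = -583 is not a perfect cube.
Continuing the search up to |y| = 50 finds no solutions either.
No (x, y) in the scanned range satisfies the equation.

No integer solutions with |y| ≤ 50.


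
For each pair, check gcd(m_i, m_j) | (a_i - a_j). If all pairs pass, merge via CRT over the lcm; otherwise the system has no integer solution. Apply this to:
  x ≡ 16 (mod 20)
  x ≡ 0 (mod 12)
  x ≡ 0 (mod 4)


Moduli 20, 12, 4 are not pairwise coprime, so CRT works modulo lcm(m_i) when all pairwise compatibility conditions hold.
Pairwise compatibility: gcd(m_i, m_j) must divide a_i - a_j for every pair.
Merge one congruence at a time:
  Start: x ≡ 16 (mod 20).
  Combine with x ≡ 0 (mod 12): gcd(20, 12) = 4; 0 - 16 = -16, which IS divisible by 4, so compatible.
    Write x = 16 + 20·t and substitute into x ≡ 0 (mod 12): 20·t ≡ 0 − 16 = -16 (mod 12).
    Divide the congruence (and modulus) by g = 4: 5·t ≡ -4 (mod 3).
    Reduce coefficients mod 3: 2·t ≡ 2 (mod 3).
    The inverse of 2 mod 3 is 2 (since 2·2 = 4 = 1·3 + 1), so t ≡ 2·2 = 4 ≡ 1 (mod 3).
    Then x = 16 + 20·1 = 36, valid modulo lcm(20, 12) = 60: x ≡ 36 (mod 60).
  Combine with x ≡ 0 (mod 4): gcd(60, 4) = 4; 0 - 36 = -36, which IS divisible by 4, so compatible.
    Write x = 36 + 60·t and substitute into x ≡ 0 (mod 4): 60·t ≡ 0 − 36 = -36 (mod 4).
    Divide the congruence (and modulus) by g = 4: 15·t ≡ -9 (mod 1).
    Modulo 1 every t works; take t = 0.
    Then x = 36 + 60·0 = 36, valid modulo lcm(60, 4) = 60: x ≡ 36 (mod 60).
Verify: 36 mod 20 = 16, 36 mod 12 = 0, 36 mod 4 = 0.

x ≡ 36 (mod 60).


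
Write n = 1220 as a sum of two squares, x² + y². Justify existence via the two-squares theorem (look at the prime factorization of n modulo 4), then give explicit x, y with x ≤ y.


Step 1: Factor n = 1220 = 2^2 · 5 · 61.
Step 2: Check the mod-4 condition on each prime factor: 2 = 2 (special); 5 ≡ 1 (mod 4), exponent 1; 61 ≡ 1 (mod 4), exponent 1.
All primes ≡ 3 (mod 4) appear to even exponent (or don't appear), so by the two-squares theorem n IS expressible as a sum of two squares.
Step 3: Build a representation. Group n = k² · m with k = 2 and m = 5 · 61 = 305 (a product of primes ≡ 1 (mod 4)); a representation of m scales to one of n via (k·x)² + (k·y)² = k²(x² + y²). Each prime p ≡ 1 (mod 4) is itself a sum of two squares; find a² by testing p − a² for a perfect square:
  5: 5 − 1² = 4 = 2² ⇒ 5 = 1² + 2².
  61: 61 − 1² = 60, 61 − 2² = 57, 61 − 3² = 52, 61 − 4² = 45, 61 − 5² = 36 = 6² ⇒ 61 = 5² + 6².
  Combine using the Brahmagupta–Fibonacci identity (a² + b²)(c² + d²) = (ac − bd)² + (ad + bc)² = (ac + bd)² + (ad − bc)²:
  5 · 61 = 305: from (1² + 2²)(5² + 6²), take (1·5 − 2·6, 1·6 + 2·5) = (5 − 12, 6 + 10) = (-7, 16); dropping signs (only squares matter) gives (7, 16); check 7² + 16² = 49 + 256 = 305 ✓.
  Scale by k = 2: (2·7, 2·16) = (14, 32).
Step 4: Order so x ≤ y and verify: 14² + 32² = 196 + 1024 = 1220 = n. ✓

n = 1220 = 14² + 32² (one valid representation with x ≤ y).


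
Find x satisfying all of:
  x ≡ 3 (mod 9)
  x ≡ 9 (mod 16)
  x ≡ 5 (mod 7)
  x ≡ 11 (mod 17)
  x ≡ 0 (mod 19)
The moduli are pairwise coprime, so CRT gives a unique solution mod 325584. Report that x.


Product of moduli M = 9 · 16 · 7 · 17 · 19 = 325584.
Merge one congruence at a time:
  Start: x ≡ 3 (mod 9).
  Combine with x ≡ 9 (mod 16); new modulus lcm = 144.
    Write x = 3 + 9·t and substitute into x ≡ 9 (mod 16): 9·t ≡ 9 − 3 = 6 (mod 16).
    The inverse of 9 mod 16 is 9 (since 9·9 = 81 = 5·16 + 1), so t ≡ 9·6 = 54 ≡ 6 (mod 16).
    Then x = 3 + 9·6 = 57, valid modulo lcm(9, 16) = 144: x ≡ 57 (mod 144).
  Combine with x ≡ 5 (mod 7); new modulus lcm = 1008.
    Write x = 57 + 144·t and substitute into x ≡ 5 (mod 7): 144·t ≡ 5 − 57 = -52 (mod 7).
    Reduce coefficients mod 7: 4·t ≡ 4 (mod 7).
    The inverse of 4 mod 7 is 2 (since 4·2 = 8 = 1·7 + 1), so t ≡ 2·4 = 8 ≡ 1 (mod 7).
    Then x = 57 + 144·1 = 201, valid modulo lcm(144, 7) = 1008: x ≡ 201 (mod 1008).
  Combine with x ≡ 11 (mod 17); new modulus lcm = 17136.
    Write x = 201 + 1008·t and substitute into x ≡ 11 (mod 17): 1008·t ≡ 11 − 201 = -190 (mod 17).
    Reduce coefficients mod 17: 5·t ≡ 14 (mod 17).
    The inverse of 5 mod 17 is 7 (since 5·7 = 35 = 2·17 + 1), so t ≡ 7·14 = 98 ≡ 13 (mod 17).
    Then x = 201 + 1008·13 = 13305, valid modulo lcm(1008, 17) = 17136: x ≡ 13305 (mod 17136).
  Combine with x ≡ 0 (mod 19); new modulus lcm = 325584.
    Write x = 13305 + 17136·t and substitute into x ≡ 0 (mod 19): 17136·t ≡ 0 − 13305 = -13305 (mod 19).
    Reduce coefficients mod 19: 17·t ≡ 14 (mod 19).
    The inverse of 17 mod 19 is 9 (since 17·9 = 153 = 8·19 + 1), so t ≡ 9·14 = 126 ≡ 12 (mod 19).
    Then x = 13305 + 17136·12 = 218937, valid modulo lcm(17136, 19) = 325584: x ≡ 218937 (mod 325584).
Verify against each original: 218937 mod 9 = 3, 218937 mod 16 = 9, 218937 mod 7 = 5, 218937 mod 17 = 11, 218937 mod 19 = 0.

x ≡ 218937 (mod 325584).


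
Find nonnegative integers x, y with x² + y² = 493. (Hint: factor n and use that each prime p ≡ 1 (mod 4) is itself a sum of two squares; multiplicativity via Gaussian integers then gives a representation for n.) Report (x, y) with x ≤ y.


Step 1: Factor n = 493 = 17 · 29.
Step 2: Check the mod-4 condition on each prime factor: 17 ≡ 1 (mod 4), exponent 1; 29 ≡ 1 (mod 4), exponent 1.
All primes ≡ 3 (mod 4) appear to even exponent (or don't appear), so by the two-squares theorem n IS expressible as a sum of two squares.
Step 3: Build a representation. Here n = 17 · 29 is a product of primes ≡ 1 (mod 4). Each prime p ≡ 1 (mod 4) is itself a sum of two squares; find a² by testing p − a² for a perfect square:
  17: 17 − 1² = 16 = 4² ⇒ 17 = 1² + 4².
  29: 29 − 1² = 28, 29 − 2² = 25 = 5² ⇒ 29 = 2² + 5².
  Combine using the Brahmagupta–Fibonacci identity (a² + b²)(c² + d²) = (ac − bd)² + (ad + bc)² = (ac + bd)² + (ad − bc)²:
  17 · 29 = 493: from (1² + 4²)(2² + 5²), take (1·2 − 4·5, 1·5 + 4·2) = (2 − 20, 5 + 8) = (-18, 13); dropping signs (only squares matter) gives (18, 13); check 18² + 13² = 324 + 169 = 493 ✓.
Step 4: Order so x ≤ y and verify: 13² + 18² = 169 + 324 = 493 = n. ✓

n = 493 = 13² + 18² (one valid representation with x ≤ y).


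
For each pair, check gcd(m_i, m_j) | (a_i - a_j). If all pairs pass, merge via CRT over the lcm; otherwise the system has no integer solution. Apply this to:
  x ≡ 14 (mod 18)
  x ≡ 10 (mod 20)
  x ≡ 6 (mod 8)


Moduli 18, 20, 8 are not pairwise coprime, so CRT works modulo lcm(m_i) when all pairwise compatibility conditions hold.
Pairwise compatibility: gcd(m_i, m_j) must divide a_i - a_j for every pair.
Merge one congruence at a time:
  Start: x ≡ 14 (mod 18).
  Combine with x ≡ 10 (mod 20): gcd(18, 20) = 2; 10 - 14 = -4, which IS divisible by 2, so compatible.
    Write x = 14 + 18·t and substitute into x ≡ 10 (mod 20): 18·t ≡ 10 − 14 = -4 (mod 20).
    Divide the congruence (and modulus) by g = 2: 9·t ≡ -2 (mod 10).
    Reduce coefficients mod 10: 9·t ≡ 8 (mod 10).
    The inverse of 9 mod 10 is 9 (since 9·9 = 81 = 8·10 + 1), so t ≡ 9·8 = 72 ≡ 2 (mod 10).
    Then x = 14 + 18·2 = 50, valid modulo lcm(18, 20) = 180: x ≡ 50 (mod 180).
  Combine with x ≡ 6 (mod 8): gcd(180, 8) = 4; 6 - 50 = -44, which IS divisible by 4, so compatible.
    Write x = 50 + 180·t and substitute into x ≡ 6 (mod 8): 180·t ≡ 6 − 50 = -44 (mod 8).
    Divide the congruence (and modulus) by g = 4: 45·t ≡ -11 (mod 2).
    Reduce coefficients mod 2: 1·t ≡ 1 (mod 2).
    So t ≡ 1 (mod 2).
    Then x = 50 + 180·1 = 230, valid modulo lcm(180, 8) = 360: x ≡ 230 (mod 360).
Verify: 230 mod 18 = 14, 230 mod 20 = 10, 230 mod 8 = 6.

x ≡ 230 (mod 360).


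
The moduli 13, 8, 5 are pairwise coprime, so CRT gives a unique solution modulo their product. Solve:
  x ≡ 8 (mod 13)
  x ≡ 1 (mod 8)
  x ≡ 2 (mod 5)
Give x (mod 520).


Moduli 13, 8, 5 are pairwise coprime; by CRT there is a unique solution modulo M = 13 · 8 · 5 = 520.
Solve pairwise, accumulating the modulus:
  Start with x ≡ 8 (mod 13).
  Combine with x ≡ 1 (mod 8): since gcd(13, 8) = 1, we get a unique residue mod 104.
    Write x = 8 + 13·t and substitute into x ≡ 1 (mod 8): 13·t ≡ 1 − 8 = -7 (mod 8).
    Reduce coefficients mod 8: 5·t ≡ 1 (mod 8).
    The inverse of 5 mod 8 is 5 (since 5·5 = 25 = 3·8 + 1), so t ≡ 5·1 = 5 ≡ 5 (mod 8).
    Then x = 8 + 13·5 = 73, valid modulo lcm(13, 8) = 104: x ≡ 73 (mod 104).
  Combine with x ≡ 2 (mod 5): since gcd(104, 5) = 1, we get a unique residue mod 520.
    Write x = 73 + 104·t and substitute into x ≡ 2 (mod 5): 104·t ≡ 2 − 73 = -71 (mod 5).
    Reduce coefficients mod 5: 4·t ≡ 4 (mod 5).
    The inverse of 4 mod 5 is 4 (since 4·4 = 16 = 3·5 + 1), so t ≡ 4·4 = 16 ≡ 1 (mod 5).
    Then x = 73 + 104·1 = 177, valid modulo lcm(104, 5) = 520: x ≡ 177 (mod 520).
Verify: 177 mod 13 = 8 ✓, 177 mod 8 = 1 ✓, 177 mod 5 = 2 ✓.

x ≡ 177 (mod 520).


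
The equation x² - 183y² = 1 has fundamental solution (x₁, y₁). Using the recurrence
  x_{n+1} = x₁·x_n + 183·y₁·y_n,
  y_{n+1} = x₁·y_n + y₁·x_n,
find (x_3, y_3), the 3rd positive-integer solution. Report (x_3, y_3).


Step 1: Find the fundamental solution (x₁, y₁) of x² - 183y² = 1.
  Expand √183 as a continued fraction. a₀ = ⌊√183⌋ = 13; iterate m_{k+1} = d_k·a_k − m_k, d_{k+1} = (183 − m_{k+1}²)/d_k, a_{k+1} = ⌊(a₀ + m_{k+1})/d_{k+1}⌋ (starting m₀ = 0, d₀ = 1), with convergents p_k = a_k·p_{k-1} + p_{k-2}, q_k = a_k·q_{k-1} + q_{k-2} (p₋₁ = 1, q₋₁ = 0):
  k = 0: a₀ = 13; p₀/q₀ = 13/1; p₀² − 183·q₀² = 169 − 183 = -14.
  k = 1: m = 13, d = 14, a = ⌊(13 + 13)/14⌋ = 1; p/q = (1·13 + 1)/(1·1 + 0) = 14/1; p² − 183·q² = 196 − 183 = 13.
  k = 2: m = 1, d = 13, a = ⌊(13 + 1)/13⌋ = 1; p/q = (1·14 + 13)/(1·1 + 1) = 27/2; p² − 183·q² = 729 − 732 = -3.
  k = 3: m = 12, d = 3, a = ⌊(13 + 12)/3⌋ = 8; p/q = (8·27 + 14)/(8·2 + 1) = 230/17; p² − 183·q² = 52900 − 52887 = 13.
  k = 4: m = 12, d = 13, a = ⌊(13 + 12)/13⌋ = 1; p/q = (1·230 + 27)/(1·17 + 2) = 257/19; p² − 183·q² = 66049 − 66063 = -14.
  k = 5: m = 1, d = 14, a = ⌊(13 + 1)/14⌋ = 1; p/q = (1·257 + 230)/(1·19 + 17) = 487/36; p² − 183·q² = 237169 − 237168 = 1.
  The first convergent with p² − 183·q² = 1 gives the fundamental solution (x₁, y₁) = (487, 36).
Step 2: Apply the recurrence (x_{n+1}, y_{n+1}) = (x₁x_n + 183y₁y_n, x₁y_n + y₁x_n) repeatedly.
  From (x_1, y_1) = (487, 36): x_2 = 487·487 + 183·36·36 = 474337; y_2 = 487·36 + 36·487 = 35064.
  From (x_2, y_2) = (474337, 35064): x_3 = 487·474337 + 183·36·35064 = 462003751; y_3 = 487·35064 + 36·474337 = 34152300.
Step 3: Verify x_3² - 183·y_3² = 213447465938070001 - 213447465938070000 = 1 (should be 1). ✓

(x_1, y_1) = (487, 36); (x_3, y_3) = (462003751, 34152300).


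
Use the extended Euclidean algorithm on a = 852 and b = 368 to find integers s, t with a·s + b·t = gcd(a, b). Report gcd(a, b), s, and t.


Euclidean algorithm on (852, 368) — divide until remainder is 0:
  852 = 2 · 368 + 116
  368 = 3 · 116 + 20
  116 = 5 · 20 + 16
  20 = 1 · 16 + 4
  16 = 4 · 4 + 0
gcd(852, 368) = 4.
Track Bezout coefficients alongside the remainders: start with r₀ = 852 = a·1 + b·0 (s = 1, t = 0) and r₁ = 368 = a·0 + b·1 (s = 0, t = 1); each new remainder r_{k+1} = r_{k-1} − q_k·r_k inherits s_{k+1} = s_{k-1} − q_k·s_k, t_{k+1} = t_{k-1} − q_k·t_k, so r_k = a·s_k + b·t_k at every step:
  q = 2: r = 116, s = 1 − 2·0 = 1, t = 0 − 2·1 = -2  (check: 852·1 + 368·(-2) = 116)
  q = 3: r = 20, s = 0 − 3·1 = -3, t = 1 − 3·(-2) = 7  (check: 852·(-3) + 368·7 = 20)
  q = 5: r = 16, s = 1 − 5·(-3) = 16, t = -2 − 5·7 = -37  (check: 852·16 + 368·(-37) = 16)
  q = 1: r = 4, s = -3 − 1·16 = -19, t = 7 − 1·(-37) = 44  (check: 852·(-19) + 368·44 = 4)
The row with r = 4 (the gcd) gives the Bezout coefficients s = -19, t = 44.
Result: 852 · (-19) + 368 · (44) = 4.

gcd(852, 368) = 4; s = -19, t = 44 (check: 852·(-19) + 368·44 = 4).


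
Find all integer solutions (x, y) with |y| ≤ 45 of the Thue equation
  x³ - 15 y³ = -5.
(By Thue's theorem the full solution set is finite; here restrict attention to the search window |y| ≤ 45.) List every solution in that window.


The equation is x³ - 15y³ = -5. For fixed y, x³ = 15·y³ − 5, so a solution requires the RHS to be a perfect cube.
Strategy: iterate y from -45 to 45, compute RHS = 15·y³ − 5, and check whether it is a (positive or negative) perfect cube.
Check small values of y:
  y = 0: RHS = -5 is not a perfect cube.
  y = 1: RHS = 10 is not a perfect cube.
  y = -1: RHS = -20 is not a perfect cube.
  y = 2: RHS = 115 is not a perfect cube.
  y = -2: RHS = -125 = (-5)³ ⇒ x = -5 works.
  y = 3: RHS = 400 is not a perfect cube.
  y = -3: RHS = -410 is not a perfect cube.
Continuing the search up to |y| = 45 finds no further solutions beyond those listed.
Collected solutions: (-5, -2).

Solutions (with |y| ≤ 45): (-5, -2).


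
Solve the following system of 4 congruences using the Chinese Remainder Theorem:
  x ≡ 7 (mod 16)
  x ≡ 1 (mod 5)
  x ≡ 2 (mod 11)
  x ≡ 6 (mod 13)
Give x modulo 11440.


Product of moduli M = 16 · 5 · 11 · 13 = 11440.
Merge one congruence at a time:
  Start: x ≡ 7 (mod 16).
  Combine with x ≡ 1 (mod 5); new modulus lcm = 80.
    Write x = 7 + 16·t and substitute into x ≡ 1 (mod 5): 16·t ≡ 1 − 7 = -6 (mod 5).
    Reduce coefficients mod 5: 1·t ≡ 4 (mod 5).
    So t ≡ 4 (mod 5).
    Then x = 7 + 16·4 = 71, valid modulo lcm(16, 5) = 80: x ≡ 71 (mod 80).
  Combine with x ≡ 2 (mod 11); new modulus lcm = 880.
    Write x = 71 + 80·t and substitute into x ≡ 2 (mod 11): 80·t ≡ 2 − 71 = -69 (mod 11).
    Reduce coefficients mod 11: 3·t ≡ 8 (mod 11).
    The inverse of 3 mod 11 is 4 (since 3·4 = 12 = 1·11 + 1), so t ≡ 4·8 = 32 ≡ 10 (mod 11).
    Then x = 71 + 80·10 = 871, valid modulo lcm(80, 11) = 880: x ≡ 871 (mod 880).
  Combine with x ≡ 6 (mod 13); new modulus lcm = 11440.
    Write x = 871 + 880·t and substitute into x ≡ 6 (mod 13): 880·t ≡ 6 − 871 = -865 (mod 13).
    Reduce coefficients mod 13: 9·t ≡ 6 (mod 13).
    The inverse of 9 mod 13 is 3 (since 9·3 = 27 = 2·13 + 1), so t ≡ 3·6 = 18 ≡ 5 (mod 13).
    Then x = 871 + 880·5 = 5271, valid modulo lcm(880, 13) = 11440: x ≡ 5271 (mod 11440).
Verify against each original: 5271 mod 16 = 7, 5271 mod 5 = 1, 5271 mod 11 = 2, 5271 mod 13 = 6.

x ≡ 5271 (mod 11440).


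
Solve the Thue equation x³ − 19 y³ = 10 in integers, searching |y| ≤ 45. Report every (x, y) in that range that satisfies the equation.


The equation is x³ - 19y³ = 10. For fixed y, x³ = 19·y³ + 10, so a solution requires the RHS to be a perfect cube.
Strategy: iterate y from -45 to 45, compute RHS = 19·y³ + 10, and check whether it is a (positive or negative) perfect cube.
Check small values of y:
  y = 0: RHS = 10 is not a perfect cube.
  y = 1: RHS = 29 is not a perfect cube.
  y = -1: RHS = -9 is not a perfect cube.
  y = 2: RHS = 162 is not a perfect cube.
  y = -2: RHS = -142 is not a perfect cube.
  y = 3: RHS = 523 is not a perfect cube.
  y = -3: RHS = -503 is not a perfect cube.
Continuing the search up to |y| = 45 finds no solutions either.
No (x, y) in the scanned range satisfies the equation.

No integer solutions with |y| ≤ 45.


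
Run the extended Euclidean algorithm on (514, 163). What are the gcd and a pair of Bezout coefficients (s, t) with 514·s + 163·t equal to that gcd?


Euclidean algorithm on (514, 163) — divide until remainder is 0:
  514 = 3 · 163 + 25
  163 = 6 · 25 + 13
  25 = 1 · 13 + 12
  13 = 1 · 12 + 1
  12 = 12 · 1 + 0
gcd(514, 163) = 1.
Track Bezout coefficients alongside the remainders: start with r₀ = 514 = a·1 + b·0 (s = 1, t = 0) and r₁ = 163 = a·0 + b·1 (s = 0, t = 1); each new remainder r_{k+1} = r_{k-1} − q_k·r_k inherits s_{k+1} = s_{k-1} − q_k·s_k, t_{k+1} = t_{k-1} − q_k·t_k, so r_k = a·s_k + b·t_k at every step:
  q = 3: r = 25, s = 1 − 3·0 = 1, t = 0 − 3·1 = -3  (check: 514·1 + 163·(-3) = 25)
  q = 6: r = 13, s = 0 − 6·1 = -6, t = 1 − 6·(-3) = 19  (check: 514·(-6) + 163·19 = 13)
  q = 1: r = 12, s = 1 − 1·(-6) = 7, t = -3 − 1·19 = -22  (check: 514·7 + 163·(-22) = 12)
  q = 1: r = 1, s = -6 − 1·7 = -13, t = 19 − 1·(-22) = 41  (check: 514·(-13) + 163·41 = 1)
The row with r = 1 (the gcd) gives the Bezout coefficients s = -13, t = 41.
Result: 514 · (-13) + 163 · (41) = 1.

gcd(514, 163) = 1; s = -13, t = 41 (check: 514·(-13) + 163·41 = 1).


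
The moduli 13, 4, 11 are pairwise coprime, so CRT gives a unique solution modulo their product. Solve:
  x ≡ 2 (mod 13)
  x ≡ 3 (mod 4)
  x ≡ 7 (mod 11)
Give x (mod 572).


Moduli 13, 4, 11 are pairwise coprime; by CRT there is a unique solution modulo M = 13 · 4 · 11 = 572.
Solve pairwise, accumulating the modulus:
  Start with x ≡ 2 (mod 13).
  Combine with x ≡ 3 (mod 4): since gcd(13, 4) = 1, we get a unique residue mod 52.
    Write x = 2 + 13·t and substitute into x ≡ 3 (mod 4): 13·t ≡ 3 − 2 = 1 (mod 4).
    Reduce coefficients mod 4: 1·t ≡ 1 (mod 4).
    So t ≡ 1 (mod 4).
    Then x = 2 + 13·1 = 15, valid modulo lcm(13, 4) = 52: x ≡ 15 (mod 52).
  Combine with x ≡ 7 (mod 11): since gcd(52, 11) = 1, we get a unique residue mod 572.
    Write x = 15 + 52·t and substitute into x ≡ 7 (mod 11): 52·t ≡ 7 − 15 = -8 (mod 11).
    Reduce coefficients mod 11: 8·t ≡ 3 (mod 11).
    The inverse of 8 mod 11 is 7 (since 8·7 = 56 = 5·11 + 1), so t ≡ 7·3 = 21 ≡ 10 (mod 11).
    Then x = 15 + 52·10 = 535, valid modulo lcm(52, 11) = 572: x ≡ 535 (mod 572).
Verify: 535 mod 13 = 2 ✓, 535 mod 4 = 3 ✓, 535 mod 11 = 7 ✓.

x ≡ 535 (mod 572).


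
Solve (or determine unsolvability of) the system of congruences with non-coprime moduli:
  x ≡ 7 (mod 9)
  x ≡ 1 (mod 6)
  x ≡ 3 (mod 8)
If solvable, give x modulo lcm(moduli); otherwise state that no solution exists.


Moduli 9, 6, 8 are not pairwise coprime, so CRT works modulo lcm(m_i) when all pairwise compatibility conditions hold.
Pairwise compatibility: gcd(m_i, m_j) must divide a_i - a_j for every pair.
Merge one congruence at a time:
  Start: x ≡ 7 (mod 9).
  Combine with x ≡ 1 (mod 6): gcd(9, 6) = 3; 1 - 7 = -6, which IS divisible by 3, so compatible.
    Write x = 7 + 9·t and substitute into x ≡ 1 (mod 6): 9·t ≡ 1 − 7 = -6 (mod 6).
    Divide the congruence (and modulus) by g = 3: 3·t ≡ -2 (mod 2).
    Reduce coefficients mod 2: 1·t ≡ 0 (mod 2).
    So t ≡ 0 (mod 2).
    Then x = 7 + 9·0 = 7, valid modulo lcm(9, 6) = 18: x ≡ 7 (mod 18).
  Combine with x ≡ 3 (mod 8): gcd(18, 8) = 2; 3 - 7 = -4, which IS divisible by 2, so compatible.
    Write x = 7 + 18·t and substitute into x ≡ 3 (mod 8): 18·t ≡ 3 − 7 = -4 (mod 8).
    Divide the congruence (and modulus) by g = 2: 9·t ≡ -2 (mod 4).
    Reduce coefficients mod 4: 1·t ≡ 2 (mod 4).
    So t ≡ 2 (mod 4).
    Then x = 7 + 18·2 = 43, valid modulo lcm(18, 8) = 72: x ≡ 43 (mod 72).
Verify: 43 mod 9 = 7, 43 mod 6 = 1, 43 mod 8 = 3.

x ≡ 43 (mod 72).


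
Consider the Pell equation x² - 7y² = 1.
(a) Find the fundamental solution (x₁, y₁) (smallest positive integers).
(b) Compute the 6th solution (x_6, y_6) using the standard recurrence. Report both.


Step 1: Find the fundamental solution (x₁, y₁) of x² - 7y² = 1.
  Expand √7 as a continued fraction. a₀ = ⌊√7⌋ = 2; iterate m_{k+1} = d_k·a_k − m_k, d_{k+1} = (7 − m_{k+1}²)/d_k, a_{k+1} = ⌊(a₀ + m_{k+1})/d_{k+1}⌋ (starting m₀ = 0, d₀ = 1), with convergents p_k = a_k·p_{k-1} + p_{k-2}, q_k = a_k·q_{k-1} + q_{k-2} (p₋₁ = 1, q₋₁ = 0):
  k = 0: a₀ = 2; p₀/q₀ = 2/1; p₀² − 7·q₀² = 4 − 7 = -3.
  k = 1: m = 2, d = 3, a = ⌊(2 + 2)/3⌋ = 1; p/q = (1·2 + 1)/(1·1 + 0) = 3/1; p² − 7·q² = 9 − 7 = 2.
  k = 2: m = 1, d = 2, a = ⌊(2 + 1)/2⌋ = 1; p/q = (1·3 + 2)/(1·1 + 1) = 5/2; p² − 7·q² = 25 − 28 = -3.
  k = 3: m = 1, d = 3, a = ⌊(2 + 1)/3⌋ = 1; p/q = (1·5 + 3)/(1·2 + 1) = 8/3; p² − 7·q² = 64 − 63 = 1.
  The first convergent with p² − 7·q² = 1 gives the fundamental solution (x₁, y₁) = (8, 3).
Step 2: Apply the recurrence (x_{n+1}, y_{n+1}) = (x₁x_n + 7y₁y_n, x₁y_n + y₁x_n) repeatedly.
  From (x_1, y_1) = (8, 3): x_2 = 8·8 + 7·3·3 = 127; y_2 = 8·3 + 3·8 = 48.
  From (x_2, y_2) = (127, 48): x_3 = 8·127 + 7·3·48 = 2024; y_3 = 8·48 + 3·127 = 765.
  From (x_3, y_3) = (2024, 765): x_4 = 8·2024 + 7·3·765 = 32257; y_4 = 8·765 + 3·2024 = 12192.
  From (x_4, y_4) = (32257, 12192): x_5 = 8·32257 + 7·3·12192 = 514088; y_5 = 8·12192 + 3·32257 = 194307.
  From (x_5, y_5) = (514088, 194307): x_6 = 8·514088 + 7·3·194307 = 8193151; y_6 = 8·194307 + 3·514088 = 3096720.
Step 3: Verify x_6² - 7·y_6² = 67127723308801 - 67127723308800 = 1 (should be 1). ✓

(x_1, y_1) = (8, 3); (x_6, y_6) = (8193151, 3096720).


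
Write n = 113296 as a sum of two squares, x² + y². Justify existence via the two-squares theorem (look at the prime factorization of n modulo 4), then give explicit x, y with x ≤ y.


Step 1: Factor n = 113296 = 2^4 · 73 · 97.
Step 2: Check the mod-4 condition on each prime factor: 2 = 2 (special); 73 ≡ 1 (mod 4), exponent 1; 97 ≡ 1 (mod 4), exponent 1.
All primes ≡ 3 (mod 4) appear to even exponent (or don't appear), so by the two-squares theorem n IS expressible as a sum of two squares.
Step 3: Build a representation. Group n = k² · m with k = 4 and m = 73 · 97 = 7081 (a product of primes ≡ 1 (mod 4)); a representation of m scales to one of n via (k·x)² + (k·y)² = k²(x² + y²). Each prime p ≡ 1 (mod 4) is itself a sum of two squares; find a² by testing p − a² for a perfect square:
  73: 73 − 1² = 72, 73 − 2² = 69, 73 − 3² = 64 = 8² ⇒ 73 = 3² + 8².
  97: 97 − 1² = 96, 97 − 2² = 93, 97 − 3² = 88, 97 − 4² = 81 = 9² ⇒ 97 = 4² + 9².
  Combine using the Brahmagupta–Fibonacci identity (a² + b²)(c² + d²) = (ac − bd)² + (ad + bc)² = (ac + bd)² + (ad − bc)²:
  73 · 97 = 7081: from (3² + 8²)(4² + 9²), take (3·4 − 8·9, 3·9 + 8·4) = (12 − 72, 27 + 32) = (-60, 59); dropping signs (only squares matter) gives (60, 59); check 60² + 59² = 3600 + 3481 = 7081 ✓.
  Scale by k = 4: (4·60, 4·59) = (240, 236).
Step 4: Order so x ≤ y and verify: 236² + 240² = 55696 + 57600 = 113296 = n. ✓

n = 113296 = 236² + 240² (one valid representation with x ≤ y).


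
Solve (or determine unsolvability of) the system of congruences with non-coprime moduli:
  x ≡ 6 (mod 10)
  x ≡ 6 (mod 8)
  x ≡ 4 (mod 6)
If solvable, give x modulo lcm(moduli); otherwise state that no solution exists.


Moduli 10, 8, 6 are not pairwise coprime, so CRT works modulo lcm(m_i) when all pairwise compatibility conditions hold.
Pairwise compatibility: gcd(m_i, m_j) must divide a_i - a_j for every pair.
Merge one congruence at a time:
  Start: x ≡ 6 (mod 10).
  Combine with x ≡ 6 (mod 8): gcd(10, 8) = 2; 6 - 6 = 0, which IS divisible by 2, so compatible.
    Write x = 6 + 10·t and substitute into x ≡ 6 (mod 8): 10·t ≡ 6 − 6 = 0 (mod 8).
    Divide the congruence (and modulus) by g = 2: 5·t ≡ 0 (mod 4).
    Reduce coefficients mod 4: 1·t ≡ 0 (mod 4).
    So t ≡ 0 (mod 4).
    Then x = 6 + 10·0 = 6, valid modulo lcm(10, 8) = 40: x ≡ 6 (mod 40).
  Combine with x ≡ 4 (mod 6): gcd(40, 6) = 2; 4 - 6 = -2, which IS divisible by 2, so compatible.
    Write x = 6 + 40·t and substitute into x ≡ 4 (mod 6): 40·t ≡ 4 − 6 = -2 (mod 6).
    Divide the congruence (and modulus) by g = 2: 20·t ≡ -1 (mod 3).
    Reduce coefficients mod 3: 2·t ≡ 2 (mod 3).
    The inverse of 2 mod 3 is 2 (since 2·2 = 4 = 1·3 + 1), so t ≡ 2·2 = 4 ≡ 1 (mod 3).
    Then x = 6 + 40·1 = 46, valid modulo lcm(40, 6) = 120: x ≡ 46 (mod 120).
Verify: 46 mod 10 = 6, 46 mod 8 = 6, 46 mod 6 = 4.

x ≡ 46 (mod 120).


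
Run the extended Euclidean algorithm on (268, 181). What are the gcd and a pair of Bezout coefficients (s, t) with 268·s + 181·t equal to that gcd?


Euclidean algorithm on (268, 181) — divide until remainder is 0:
  268 = 1 · 181 + 87
  181 = 2 · 87 + 7
  87 = 12 · 7 + 3
  7 = 2 · 3 + 1
  3 = 3 · 1 + 0
gcd(268, 181) = 1.
Track Bezout coefficients alongside the remainders: start with r₀ = 268 = a·1 + b·0 (s = 1, t = 0) and r₁ = 181 = a·0 + b·1 (s = 0, t = 1); each new remainder r_{k+1} = r_{k-1} − q_k·r_k inherits s_{k+1} = s_{k-1} − q_k·s_k, t_{k+1} = t_{k-1} − q_k·t_k, so r_k = a·s_k + b·t_k at every step:
  q = 1: r = 87, s = 1 − 1·0 = 1, t = 0 − 1·1 = -1  (check: 268·1 + 181·(-1) = 87)
  q = 2: r = 7, s = 0 − 2·1 = -2, t = 1 − 2·(-1) = 3  (check: 268·(-2) + 181·3 = 7)
  q = 12: r = 3, s = 1 − 12·(-2) = 25, t = -1 − 12·3 = -37  (check: 268·25 + 181·(-37) = 3)
  q = 2: r = 1, s = -2 − 2·25 = -52, t = 3 − 2·(-37) = 77  (check: 268·(-52) + 181·77 = 1)
The row with r = 1 (the gcd) gives the Bezout coefficients s = -52, t = 77.
Result: 268 · (-52) + 181 · (77) = 1.

gcd(268, 181) = 1; s = -52, t = 77 (check: 268·(-52) + 181·77 = 1).


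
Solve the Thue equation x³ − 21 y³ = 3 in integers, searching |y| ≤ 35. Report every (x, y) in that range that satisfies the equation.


The equation is x³ - 21y³ = 3. For fixed y, x³ = 21·y³ + 3, so a solution requires the RHS to be a perfect cube.
Strategy: iterate y from -35 to 35, compute RHS = 21·y³ + 3, and check whether it is a (positive or negative) perfect cube.
Check small values of y:
  y = 0: RHS = 3 is not a perfect cube.
  y = 1: RHS = 24 is not a perfect cube.
  y = -1: RHS = -18 is not a perfect cube.
  y = 2: RHS = 171 is not a perfect cube.
  y = -2: RHS = -165 is not a perfect cube.
  y = 3: RHS = 570 is not a perfect cube.
  y = -3: RHS = -564 is not a perfect cube.
Continuing the search up to |y| = 35 finds no solutions either.
No (x, y) in the scanned range satisfies the equation.

No integer solutions with |y| ≤ 35.


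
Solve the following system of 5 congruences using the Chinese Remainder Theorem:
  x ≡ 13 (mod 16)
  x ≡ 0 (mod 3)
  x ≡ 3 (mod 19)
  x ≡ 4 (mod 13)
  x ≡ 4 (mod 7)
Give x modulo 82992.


Product of moduli M = 16 · 3 · 19 · 13 · 7 = 82992.
Merge one congruence at a time:
  Start: x ≡ 13 (mod 16).
  Combine with x ≡ 0 (mod 3); new modulus lcm = 48.
    Write x = 13 + 16·t and substitute into x ≡ 0 (mod 3): 16·t ≡ 0 − 13 = -13 (mod 3).
    Reduce coefficients mod 3: 1·t ≡ 2 (mod 3).
    So t ≡ 2 (mod 3).
    Then x = 13 + 16·2 = 45, valid modulo lcm(16, 3) = 48: x ≡ 45 (mod 48).
  Combine with x ≡ 3 (mod 19); new modulus lcm = 912.
    Write x = 45 + 48·t and substitute into x ≡ 3 (mod 19): 48·t ≡ 3 − 45 = -42 (mod 19).
    Reduce coefficients mod 19: 10·t ≡ 15 (mod 19).
    The inverse of 10 mod 19 is 2 (since 10·2 = 20 = 1·19 + 1), so t ≡ 2·15 = 30 ≡ 11 (mod 19).
    Then x = 45 + 48·11 = 573, valid modulo lcm(48, 19) = 912: x ≡ 573 (mod 912).
  Combine with x ≡ 4 (mod 13); new modulus lcm = 11856.
    Write x = 573 + 912·t and substitute into x ≡ 4 (mod 13): 912·t ≡ 4 − 573 = -569 (mod 13).
    Reduce coefficients mod 13: 2·t ≡ 3 (mod 13).
    The inverse of 2 mod 13 is 7 (since 2·7 = 14 = 1·13 + 1), so t ≡ 7·3 = 21 ≡ 8 (mod 13).
    Then x = 573 + 912·8 = 7869, valid modulo lcm(912, 13) = 11856: x ≡ 7869 (mod 11856).
  Combine with x ≡ 4 (mod 7); new modulus lcm = 82992.
    Write x = 7869 + 11856·t and substitute into x ≡ 4 (mod 7): 11856·t ≡ 4 − 7869 = -7865 (mod 7).
    Reduce coefficients mod 7: 5·t ≡ 3 (mod 7).
    The inverse of 5 mod 7 is 3 (since 5·3 = 15 = 2·7 + 1), so t ≡ 3·3 = 9 ≡ 2 (mod 7).
    Then x = 7869 + 11856·2 = 31581, valid modulo lcm(11856, 7) = 82992: x ≡ 31581 (mod 82992).
Verify against each original: 31581 mod 16 = 13, 31581 mod 3 = 0, 31581 mod 19 = 3, 31581 mod 13 = 4, 31581 mod 7 = 4.

x ≡ 31581 (mod 82992).


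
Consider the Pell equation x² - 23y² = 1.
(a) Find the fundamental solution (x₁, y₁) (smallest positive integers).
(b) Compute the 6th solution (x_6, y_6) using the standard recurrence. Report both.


Step 1: Find the fundamental solution (x₁, y₁) of x² - 23y² = 1.
  Expand √23 as a continued fraction. a₀ = ⌊√23⌋ = 4; iterate m_{k+1} = d_k·a_k − m_k, d_{k+1} = (23 − m_{k+1}²)/d_k, a_{k+1} = ⌊(a₀ + m_{k+1})/d_{k+1}⌋ (starting m₀ = 0, d₀ = 1), with convergents p_k = a_k·p_{k-1} + p_{k-2}, q_k = a_k·q_{k-1} + q_{k-2} (p₋₁ = 1, q₋₁ = 0):
  k = 0: a₀ = 4; p₀/q₀ = 4/1; p₀² − 23·q₀² = 16 − 23 = -7.
  k = 1: m = 4, d = 7, a = ⌊(4 + 4)/7⌋ = 1; p/q = (1·4 + 1)/(1·1 + 0) = 5/1; p² − 23·q² = 25 − 23 = 2.
  k = 2: m = 3, d = 2, a = ⌊(4 + 3)/2⌋ = 3; p/q = (3·5 + 4)/(3·1 + 1) = 19/4; p² − 23·q² = 361 − 368 = -7.
  k = 3: m = 3, d = 7, a = ⌊(4 + 3)/7⌋ = 1; p/q = (1·19 + 5)/(1·4 + 1) = 24/5; p² − 23·q² = 576 − 575 = 1.
  The first convergent with p² − 23·q² = 1 gives the fundamental solution (x₁, y₁) = (24, 5).
Step 2: Apply the recurrence (x_{n+1}, y_{n+1}) = (x₁x_n + 23y₁y_n, x₁y_n + y₁x_n) repeatedly.
  From (x_1, y_1) = (24, 5): x_2 = 24·24 + 23·5·5 = 1151; y_2 = 24·5 + 5·24 = 240.
  From (x_2, y_2) = (1151, 240): x_3 = 24·1151 + 23·5·240 = 55224; y_3 = 24·240 + 5·1151 = 11515.
  From (x_3, y_3) = (55224, 11515): x_4 = 24·55224 + 23·5·11515 = 2649601; y_4 = 24·11515 + 5·55224 = 552480.
  From (x_4, y_4) = (2649601, 552480): x_5 = 24·2649601 + 23·5·552480 = 127125624; y_5 = 24·552480 + 5·2649601 = 26507525.
  From (x_5, y_5) = (127125624, 26507525): x_6 = 24·127125624 + 23·5·26507525 = 6099380351; y_6 = 24·26507525 + 5·127125624 = 1271808720.
Step 3: Verify x_6² - 23·y_6² = 37202440666164883201 - 37202440666164883200 = 1 (should be 1). ✓

(x_1, y_1) = (24, 5); (x_6, y_6) = (6099380351, 1271808720).


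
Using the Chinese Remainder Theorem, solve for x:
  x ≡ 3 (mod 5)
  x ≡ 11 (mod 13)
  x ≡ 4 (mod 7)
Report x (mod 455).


Moduli 5, 13, 7 are pairwise coprime; by CRT there is a unique solution modulo M = 5 · 13 · 7 = 455.
Solve pairwise, accumulating the modulus:
  Start with x ≡ 3 (mod 5).
  Combine with x ≡ 11 (mod 13): since gcd(5, 13) = 1, we get a unique residue mod 65.
    Write x = 3 + 5·t and substitute into x ≡ 11 (mod 13): 5·t ≡ 11 − 3 = 8 (mod 13).
    The inverse of 5 mod 13 is 8 (since 5·8 = 40 = 3·13 + 1), so t ≡ 8·8 = 64 ≡ 12 (mod 13).
    Then x = 3 + 5·12 = 63, valid modulo lcm(5, 13) = 65: x ≡ 63 (mod 65).
  Combine with x ≡ 4 (mod 7): since gcd(65, 7) = 1, we get a unique residue mod 455.
    Write x = 63 + 65·t and substitute into x ≡ 4 (mod 7): 65·t ≡ 4 − 63 = -59 (mod 7).
    Reduce coefficients mod 7: 2·t ≡ 4 (mod 7).
    The inverse of 2 mod 7 is 4 (since 2·4 = 8 = 1·7 + 1), so t ≡ 4·4 = 16 ≡ 2 (mod 7).
    Then x = 63 + 65·2 = 193, valid modulo lcm(65, 7) = 455: x ≡ 193 (mod 455).
Verify: 193 mod 5 = 3 ✓, 193 mod 13 = 11 ✓, 193 mod 7 = 4 ✓.

x ≡ 193 (mod 455).


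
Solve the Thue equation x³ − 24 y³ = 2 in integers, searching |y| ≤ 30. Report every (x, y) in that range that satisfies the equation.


The equation is x³ - 24y³ = 2. For fixed y, x³ = 24·y³ + 2, so a solution requires the RHS to be a perfect cube.
Strategy: iterate y from -30 to 30, compute RHS = 24·y³ + 2, and check whether it is a (positive or negative) perfect cube.
Check small values of y:
  y = 0: RHS = 2 is not a perfect cube.
  y = 1: RHS = 26 is not a perfect cube.
  y = -1: RHS = -22 is not a perfect cube.
  y = 2: RHS = 194 is not a perfect cube.
  y = -2: RHS = -190 is not a perfect cube.
  y = 3: RHS = 650 is not a perfect cube.
  y = -3: RHS = -646 is not a perfect cube.
Continuing the search up to |y| = 30 finds no solutions either.
No (x, y) in the scanned range satisfies the equation.

No integer solutions with |y| ≤ 30.


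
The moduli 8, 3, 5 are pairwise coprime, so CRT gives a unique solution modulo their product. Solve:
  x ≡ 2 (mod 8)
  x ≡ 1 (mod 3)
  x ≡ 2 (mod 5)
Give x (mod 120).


Moduli 8, 3, 5 are pairwise coprime; by CRT there is a unique solution modulo M = 8 · 3 · 5 = 120.
Solve pairwise, accumulating the modulus:
  Start with x ≡ 2 (mod 8).
  Combine with x ≡ 1 (mod 3): since gcd(8, 3) = 1, we get a unique residue mod 24.
    Write x = 2 + 8·t and substitute into x ≡ 1 (mod 3): 8·t ≡ 1 − 2 = -1 (mod 3).
    Reduce coefficients mod 3: 2·t ≡ 2 (mod 3).
    The inverse of 2 mod 3 is 2 (since 2·2 = 4 = 1·3 + 1), so t ≡ 2·2 = 4 ≡ 1 (mod 3).
    Then x = 2 + 8·1 = 10, valid modulo lcm(8, 3) = 24: x ≡ 10 (mod 24).
  Combine with x ≡ 2 (mod 5): since gcd(24, 5) = 1, we get a unique residue mod 120.
    Write x = 10 + 24·t and substitute into x ≡ 2 (mod 5): 24·t ≡ 2 − 10 = -8 (mod 5).
    Reduce coefficients mod 5: 4·t ≡ 2 (mod 5).
    The inverse of 4 mod 5 is 4 (since 4·4 = 16 = 3·5 + 1), so t ≡ 4·2 = 8 ≡ 3 (mod 5).
    Then x = 10 + 24·3 = 82, valid modulo lcm(24, 5) = 120: x ≡ 82 (mod 120).
Verify: 82 mod 8 = 2 ✓, 82 mod 3 = 1 ✓, 82 mod 5 = 2 ✓.

x ≡ 82 (mod 120).


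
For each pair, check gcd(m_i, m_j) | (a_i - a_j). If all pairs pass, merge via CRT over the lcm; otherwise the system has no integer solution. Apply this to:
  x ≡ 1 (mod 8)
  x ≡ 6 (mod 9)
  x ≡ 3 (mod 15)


Moduli 8, 9, 15 are not pairwise coprime, so CRT works modulo lcm(m_i) when all pairwise compatibility conditions hold.
Pairwise compatibility: gcd(m_i, m_j) must divide a_i - a_j for every pair.
Merge one congruence at a time:
  Start: x ≡ 1 (mod 8).
  Combine with x ≡ 6 (mod 9): gcd(8, 9) = 1; 6 - 1 = 5, which IS divisible by 1, so compatible.
    Write x = 1 + 8·t and substitute into x ≡ 6 (mod 9): 8·t ≡ 6 − 1 = 5 (mod 9).
    The inverse of 8 mod 9 is 8 (since 8·8 = 64 = 7·9 + 1), so t ≡ 8·5 = 40 ≡ 4 (mod 9).
    Then x = 1 + 8·4 = 33, valid modulo lcm(8, 9) = 72: x ≡ 33 (mod 72).
  Combine with x ≡ 3 (mod 15): gcd(72, 15) = 3; 3 - 33 = -30, which IS divisible by 3, so compatible.
    Write x = 33 + 72·t and substitute into x ≡ 3 (mod 15): 72·t ≡ 3 − 33 = -30 (mod 15).
    Divide the congruence (and modulus) by g = 3: 24·t ≡ -10 (mod 5).
    Reduce coefficients mod 5: 4·t ≡ 0 (mod 5).
    The inverse of 4 mod 5 is 4 (since 4·4 = 16 = 3·5 + 1), so t ≡ 4·0 = 0 ≡ 0 (mod 5).
    Then x = 33 + 72·0 = 33, valid modulo lcm(72, 15) = 360: x ≡ 33 (mod 360).
Verify: 33 mod 8 = 1, 33 mod 9 = 6, 33 mod 15 = 3.

x ≡ 33 (mod 360).


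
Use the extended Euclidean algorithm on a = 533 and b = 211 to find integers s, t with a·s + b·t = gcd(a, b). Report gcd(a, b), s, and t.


Euclidean algorithm on (533, 211) — divide until remainder is 0:
  533 = 2 · 211 + 111
  211 = 1 · 111 + 100
  111 = 1 · 100 + 11
  100 = 9 · 11 + 1
  11 = 11 · 1 + 0
gcd(533, 211) = 1.
Track Bezout coefficients alongside the remainders: start with r₀ = 533 = a·1 + b·0 (s = 1, t = 0) and r₁ = 211 = a·0 + b·1 (s = 0, t = 1); each new remainder r_{k+1} = r_{k-1} − q_k·r_k inherits s_{k+1} = s_{k-1} − q_k·s_k, t_{k+1} = t_{k-1} − q_k·t_k, so r_k = a·s_k + b·t_k at every step:
  q = 2: r = 111, s = 1 − 2·0 = 1, t = 0 − 2·1 = -2  (check: 533·1 + 211·(-2) = 111)
  q = 1: r = 100, s = 0 − 1·1 = -1, t = 1 − 1·(-2) = 3  (check: 533·(-1) + 211·3 = 100)
  q = 1: r = 11, s = 1 − 1·(-1) = 2, t = -2 − 1·3 = -5  (check: 533·2 + 211·(-5) = 11)
  q = 9: r = 1, s = -1 − 9·2 = -19, t = 3 − 9·(-5) = 48  (check: 533·(-19) + 211·48 = 1)
The row with r = 1 (the gcd) gives the Bezout coefficients s = -19, t = 48.
Result: 533 · (-19) + 211 · (48) = 1.

gcd(533, 211) = 1; s = -19, t = 48 (check: 533·(-19) + 211·48 = 1).


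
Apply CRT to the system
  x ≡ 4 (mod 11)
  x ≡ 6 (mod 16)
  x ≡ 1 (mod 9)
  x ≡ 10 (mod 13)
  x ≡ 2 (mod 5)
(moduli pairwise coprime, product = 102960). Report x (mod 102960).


Product of moduli M = 11 · 16 · 9 · 13 · 5 = 102960.
Merge one congruence at a time:
  Start: x ≡ 4 (mod 11).
  Combine with x ≡ 6 (mod 16); new modulus lcm = 176.
    Write x = 4 + 11·t and substitute into x ≡ 6 (mod 16): 11·t ≡ 6 − 4 = 2 (mod 16).
    The inverse of 11 mod 16 is 3 (since 11·3 = 33 = 2·16 + 1), so t ≡ 3·2 = 6 ≡ 6 (mod 16).
    Then x = 4 + 11·6 = 70, valid modulo lcm(11, 16) = 176: x ≡ 70 (mod 176).
  Combine with x ≡ 1 (mod 9); new modulus lcm = 1584.
    Write x = 70 + 176·t and substitute into x ≡ 1 (mod 9): 176·t ≡ 1 − 70 = -69 (mod 9).
    Reduce coefficients mod 9: 5·t ≡ 3 (mod 9).
    The inverse of 5 mod 9 is 2 (since 5·2 = 10 = 1·9 + 1), so t ≡ 2·3 = 6 ≡ 6 (mod 9).
    Then x = 70 + 176·6 = 1126, valid modulo lcm(176, 9) = 1584: x ≡ 1126 (mod 1584).
  Combine with x ≡ 10 (mod 13); new modulus lcm = 20592.
    Write x = 1126 + 1584·t and substitute into x ≡ 10 (mod 13): 1584·t ≡ 10 − 1126 = -1116 (mod 13).
    Reduce coefficients mod 13: 11·t ≡ 2 (mod 13).
    The inverse of 11 mod 13 is 6 (since 11·6 = 66 = 5·13 + 1), so t ≡ 6·2 = 12 ≡ 12 (mod 13).
    Then x = 1126 + 1584·12 = 20134, valid modulo lcm(1584, 13) = 20592: x ≡ 20134 (mod 20592).
  Combine with x ≡ 2 (mod 5); new modulus lcm = 102960.
    Write x = 20134 + 20592·t and substitute into x ≡ 2 (mod 5): 20592·t ≡ 2 − 20134 = -20132 (mod 5).
    Reduce coefficients mod 5: 2·t ≡ 3 (mod 5).
    The inverse of 2 mod 5 is 3 (since 2·3 = 6 = 1·5 + 1), so t ≡ 3·3 = 9 ≡ 4 (mod 5).
    Then x = 20134 + 20592·4 = 102502, valid modulo lcm(20592, 5) = 102960: x ≡ 102502 (mod 102960).
Verify against each original: 102502 mod 11 = 4, 102502 mod 16 = 6, 102502 mod 9 = 1, 102502 mod 13 = 10, 102502 mod 5 = 2.

x ≡ 102502 (mod 102960).


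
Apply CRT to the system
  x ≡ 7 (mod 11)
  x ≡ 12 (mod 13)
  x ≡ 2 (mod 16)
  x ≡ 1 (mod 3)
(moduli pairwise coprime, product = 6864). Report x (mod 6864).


Product of moduli M = 11 · 13 · 16 · 3 = 6864.
Merge one congruence at a time:
  Start: x ≡ 7 (mod 11).
  Combine with x ≡ 12 (mod 13); new modulus lcm = 143.
    Write x = 7 + 11·t and substitute into x ≡ 12 (mod 13): 11·t ≡ 12 − 7 = 5 (mod 13).
    The inverse of 11 mod 13 is 6 (since 11·6 = 66 = 5·13 + 1), so t ≡ 6·5 = 30 ≡ 4 (mod 13).
    Then x = 7 + 11·4 = 51, valid modulo lcm(11, 13) = 143: x ≡ 51 (mod 143).
  Combine with x ≡ 2 (mod 16); new modulus lcm = 2288.
    Write x = 51 + 143·t and substitute into x ≡ 2 (mod 16): 143·t ≡ 2 − 51 = -49 (mod 16).
    Reduce coefficients mod 16: 15·t ≡ 15 (mod 16).
    The inverse of 15 mod 16 is 15 (since 15·15 = 225 = 14·16 + 1), so t ≡ 15·15 = 225 ≡ 1 (mod 16).
    Then x = 51 + 143·1 = 194, valid modulo lcm(143, 16) = 2288: x ≡ 194 (mod 2288).
  Combine with x ≡ 1 (mod 3); new modulus lcm = 6864.
    Write x = 194 + 2288·t and substitute into x ≡ 1 (mod 3): 2288·t ≡ 1 − 194 = -193 (mod 3).
    Reduce coefficients mod 3: 2·t ≡ 2 (mod 3).
    The inverse of 2 mod 3 is 2 (since 2·2 = 4 = 1·3 + 1), so t ≡ 2·2 = 4 ≡ 1 (mod 3).
    Then x = 194 + 2288·1 = 2482, valid modulo lcm(2288, 3) = 6864: x ≡ 2482 (mod 6864).
Verify against each original: 2482 mod 11 = 7, 2482 mod 13 = 12, 2482 mod 16 = 2, 2482 mod 3 = 1.

x ≡ 2482 (mod 6864).
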